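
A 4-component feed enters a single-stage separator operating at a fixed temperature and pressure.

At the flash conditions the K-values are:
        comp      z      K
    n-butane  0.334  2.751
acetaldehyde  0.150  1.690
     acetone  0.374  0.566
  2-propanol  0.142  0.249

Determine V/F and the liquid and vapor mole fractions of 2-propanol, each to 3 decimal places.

V/F = 0.516, x_2-propanol = 0.232, y_2-propanol = 0.058

Material balance + equilibrium reduce to Σ zᵢ(Kᵢ−1)/(1+V/F(Kᵢ−1)) = 0.
Feasibility: ΣzᵢKᵢ = 1.419, Σzᵢ/Kᵢ = 1.441 — both > 1, two phases present.
Newton iteration, V/F⁰ = 0.48:
  V/F = 0.480: g = 0.0237, g' = -0.651 → V/F = 0.516
Converged at V/F = 0.516.
Compositions from xᵢ = zᵢ/(1+V/F(Kᵢ−1)), yᵢ = Kᵢxᵢ:
  n-butane: x = 0.175, y = 0.483
  acetaldehyde: x = 0.111, y = 0.187
  acetone: x = 0.482, y = 0.273
  2-propanol: x = 0.232, y = 0.058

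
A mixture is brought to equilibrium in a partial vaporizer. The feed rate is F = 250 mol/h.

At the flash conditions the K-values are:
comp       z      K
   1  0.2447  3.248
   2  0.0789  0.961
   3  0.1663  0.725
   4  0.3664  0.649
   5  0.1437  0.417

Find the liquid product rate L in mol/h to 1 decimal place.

Material balance + equilibrium reduce to Σ zᵢ(Kᵢ−1)/(1+V/F(Kᵢ−1)) = 0.
g(0) = ΣzᵢKᵢ − 1 = 0.2889 and g(1) = 1 − Σzᵢ/Kᵢ = -0.2960, so a root lies in (0, 1).
Newton iteration, V/F⁰ = 0.51:
  V/F = 0.5100: g = -0.07593, g' = -0.4514 → V/F = 0.3418
  V/F = 0.3418: g = 0.00671, g' = -0.5454 → V/F = 0.3541
  V/F = 0.3541: g = 0.00006, g' = -0.5353 → V/F = 0.3542
Converged at V/F = 0.3542.
Then V = V/F·F = 0.3542·250 = 88.6 mol/h and L = F − V = 161.4 mol/h.

L = 161.4 mol/h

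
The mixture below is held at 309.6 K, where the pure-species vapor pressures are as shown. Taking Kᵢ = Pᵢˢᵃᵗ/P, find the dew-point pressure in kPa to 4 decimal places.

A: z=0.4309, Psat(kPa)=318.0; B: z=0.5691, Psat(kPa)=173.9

Pdew = 216.0946 kPa

At the dew point ψ → 1, so Σzᵢ/Kᵢ = 1 with Kᵢ = Pᵢˢᵃᵗ/P ⇒ 1/P = Σzᵢ/Pᵢˢᵃᵗ.
1/P = 0.4309/318.0 + 0.5691/173.9 = 0.0046276 ⇒ P = 216.0946 kPa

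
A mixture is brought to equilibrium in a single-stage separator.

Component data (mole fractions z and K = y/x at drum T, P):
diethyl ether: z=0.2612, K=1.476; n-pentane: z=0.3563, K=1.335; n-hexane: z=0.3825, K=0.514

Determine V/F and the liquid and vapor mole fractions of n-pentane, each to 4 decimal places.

Material balance + equilibrium reduce to Σ zᵢ(Kᵢ−1)/(1+V/F(Kᵢ−1)) = 0.
g(0) = ΣzᵢKᵢ − 1 = 0.0578 and g(1) = 1 − Σzᵢ/Kᵢ = -0.1880, so a root lies in (0, 1).
Newton iteration, V/F⁰ = 0.5:
  V/F = 0.5000: g = -0.04290, g' = -0.2256 → V/F = 0.3098
  V/F = 0.3098: g = -0.00236, g' = -0.2030 → V/F = 0.2982
Converged at V/F = 0.2982.
Compositions from xᵢ = zᵢ/(1+V/F(Kᵢ−1)), yᵢ = Kᵢxᵢ:
  diethyl ether: x = 0.2287, y = 0.3376
  n-pentane: x = 0.3239, y = 0.4325
  n-hexane: x = 0.4473, y = 0.2299

V/F = 0.2982, x_n-pentane = 0.3239, y_n-pentane = 0.4325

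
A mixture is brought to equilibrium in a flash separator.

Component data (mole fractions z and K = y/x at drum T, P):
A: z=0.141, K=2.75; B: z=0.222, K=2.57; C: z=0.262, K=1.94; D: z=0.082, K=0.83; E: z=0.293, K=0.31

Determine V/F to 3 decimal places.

V/F = 0.722

Rachford–Rice: g(V/F) = Σ zᵢ(Kᵢ−1)/(1+V/F(Kᵢ−1)) = 0.
Feasibility: ΣzᵢKᵢ = 1.625, Σzᵢ/Kᵢ = 1.317 — both > 1, two phases present.
Newton iteration, V/F⁰ = 0.53:
  V/F = 0.530: g = 0.1486, g' = -0.732 → V/F = 0.733
  V/F = 0.733: g = -0.0090, g' = -0.856 → V/F = 0.722
Converged at V/F = 0.722.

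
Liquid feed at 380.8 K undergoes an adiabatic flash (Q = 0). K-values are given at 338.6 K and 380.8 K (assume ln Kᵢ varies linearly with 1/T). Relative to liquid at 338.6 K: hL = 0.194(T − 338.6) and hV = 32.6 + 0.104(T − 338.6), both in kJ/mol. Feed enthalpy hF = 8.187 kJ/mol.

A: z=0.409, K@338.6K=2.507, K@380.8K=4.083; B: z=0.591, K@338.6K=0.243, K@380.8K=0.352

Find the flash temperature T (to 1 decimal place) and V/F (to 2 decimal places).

Adiabatic flash: solve Rachford–Rice at each trial T, then check hF = ψ·hV(T) + (1−ψ)·hL(T).
  T = 338.6 K: K = (2.507, 0.243), RR gives ψ = 0.148, H_out = 4.829 kJ/mol
  T = 380.8 K: K = (4.083, 0.352), RR gives ψ = 0.439, H_out = 20.845 kJ/mol
  T = 359.7 K: K = (3.245, 0.296), RR gives ψ = 0.317, H_out = 13.841 kJ/mol
  T = 349.1 K: K = (2.862, 0.269), RR gives ψ = 0.242, H_out = 9.693 kJ/mol
  T = 343.9 K: K = (2.683, 0.256), RR gives ψ = 0.198, H_out = 7.403 kJ/mol
  T = 346.5 K: K = (2.772, 0.262), RR gives ψ = 0.221, H_out = 8.574 kJ/mol
  T = 345.2 K: K = (2.727, 0.259), RR gives ψ = 0.210, H_out = 7.995 kJ/mol
Linear interpolation between T = 345.2 (H_out = 7.995) and T = 346.5 (H_out = 8.574) on hF = 8.187 gives T ≈ 345.6 K, at which ψ = 0.21.

T = 345.6 K, V/F = 0.21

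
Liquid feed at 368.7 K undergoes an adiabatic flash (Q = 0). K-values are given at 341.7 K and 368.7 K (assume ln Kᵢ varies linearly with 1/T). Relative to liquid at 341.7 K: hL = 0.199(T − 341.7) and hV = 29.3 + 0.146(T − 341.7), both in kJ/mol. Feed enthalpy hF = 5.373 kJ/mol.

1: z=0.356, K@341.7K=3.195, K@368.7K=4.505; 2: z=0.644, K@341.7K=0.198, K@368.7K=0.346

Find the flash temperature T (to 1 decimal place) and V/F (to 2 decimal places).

T = 343.9 K, V/F = 0.17

Adiabatic flash: solve Rachford–Rice at each trial T, then check hF = ψ·hV(T) + (1−ψ)·hL(T).
  T = 341.7 K: K = (3.195, 0.198), RR gives ψ = 0.150, H_out = 4.410 kJ/mol
  T = 368.7 K: K = (4.505, 0.346), RR gives ψ = 0.361, H_out = 15.423 kJ/mol
  T = 355.2 K: K = (3.819, 0.265), RR gives ψ = 0.256, H_out = 9.992 kJ/mol
  T = 348.4 K: K = (3.497, 0.229), RR gives ψ = 0.204, H_out = 7.237 kJ/mol
  T = 345.0 K: K = (3.342, 0.213), RR gives ψ = 0.177, H_out = 5.821 kJ/mol
  T = 343.4 K: K = (3.270, 0.206), RR gives ψ = 0.164, H_out = 5.142 kJ/mol
Linear interpolation between T = 343.4 (H_out = 5.142) and T = 345.0 (H_out = 5.821) on hF = 5.373 gives T ≈ 343.9 K, at which ψ = 0.17.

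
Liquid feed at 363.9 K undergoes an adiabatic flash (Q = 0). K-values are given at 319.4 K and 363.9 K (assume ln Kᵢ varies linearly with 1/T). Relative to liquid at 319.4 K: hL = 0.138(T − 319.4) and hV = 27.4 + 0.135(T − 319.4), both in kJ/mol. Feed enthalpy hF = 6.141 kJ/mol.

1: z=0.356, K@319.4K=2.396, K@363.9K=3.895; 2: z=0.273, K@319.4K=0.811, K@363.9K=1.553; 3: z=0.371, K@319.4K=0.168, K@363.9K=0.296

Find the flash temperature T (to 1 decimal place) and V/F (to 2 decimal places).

Adiabatic flash: solve Rachford–Rice at each trial T, then check hF = ψ·hV(T) + (1−ψ)·hL(T).
  T = 319.4 K: K = (2.396, 0.811, 0.168), RR gives ψ = 0.156, H_out = 4.282 kJ/mol
  T = 363.9 K: K = (3.895, 1.553, 0.296), RR gives ψ = 0.637, H_out = 23.522 kJ/mol
  T = 341.6 K: K = (3.102, 1.145, 0.227), RR gives ψ = 0.431, H_out = 14.842 kJ/mol
  T = 330.5 K: K = (2.738, 0.969, 0.196), RR gives ψ = 0.306, H_out = 9.908 kJ/mol
  T = 324.9 K: K = (2.563, 0.887, 0.182), RR gives ψ = 0.234, H_out = 7.176 kJ/mol
  T = 322.1 K: K = (2.477, 0.848, 0.175), RR gives ψ = 0.196, H_out = 5.732 kJ/mol
  T = 323.5 K: K = (2.520, 0.867, 0.178), RR gives ψ = 0.215, H_out = 6.461 kJ/mol
Linear interpolation between T = 322.1 (H_out = 5.732) and T = 323.5 (H_out = 6.461) on hF = 6.141 gives T ≈ 322.9 K, at which ψ = 0.21.

T = 322.9 K, V/F = 0.21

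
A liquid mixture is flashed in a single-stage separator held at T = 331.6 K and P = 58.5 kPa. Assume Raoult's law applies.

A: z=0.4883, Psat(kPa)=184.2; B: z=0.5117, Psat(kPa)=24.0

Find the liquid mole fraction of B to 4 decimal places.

Raoult's law: Kᵢ = Pᵢˢᵃᵗ/P = Pᵢˢᵃᵗ/58.5.
  K_A = 184.2/58.5 = 3.148718, K_B = 24.0/58.5 = 0.410256
Rachford–Rice: g(β) = Σ zᵢ(Kᵢ−1)/(1+β(Kᵢ−1)) = 0.
Feasibility: ΣzᵢKᵢ = 1.7474, Σzᵢ/Kᵢ = 1.4023 — both > 1, two phases present.
Newton iteration, β⁰ = 0.32:
  β = 0.3200: g = 0.24976, g' = -1.0620 → β = 0.5552
  β = 0.5552: g = 0.02979, g' = -0.8622 → β = 0.5897
  β = 0.5897: g = 0.00011, g' = -0.8570 → β = 0.5898
Converged at β = 0.5898.
Compositions from xᵢ = zᵢ/(1+β(Kᵢ−1)), yᵢ = Kᵢxᵢ:
  A: x = 0.2154, y = 0.6781
  B: x = 0.7846, y = 0.3219

x_B = 0.7846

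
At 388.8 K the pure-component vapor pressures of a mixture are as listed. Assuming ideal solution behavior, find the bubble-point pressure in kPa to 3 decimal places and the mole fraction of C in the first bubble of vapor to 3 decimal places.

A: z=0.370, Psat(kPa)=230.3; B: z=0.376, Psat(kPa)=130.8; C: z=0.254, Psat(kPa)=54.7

Pbub = 148.286 kPa, y_C = 0.094

At the bubble point ψ → 0, so ΣzᵢKᵢ = 1 with Kᵢ = Pᵢˢᵃᵗ/P ⇒ P = ΣzᵢPᵢˢᵃᵗ.
P = 0.370·230.3 + 0.376·130.8 + 0.254·54.7 = 148.286 kPa
yᵢ = zᵢPᵢˢᵃᵗ/P ⇒ y_C = 0.254·54.7/148.286 = 0.094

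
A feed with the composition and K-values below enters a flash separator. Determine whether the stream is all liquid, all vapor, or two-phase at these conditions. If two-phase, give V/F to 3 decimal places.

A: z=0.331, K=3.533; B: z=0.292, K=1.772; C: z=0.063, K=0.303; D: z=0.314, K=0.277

ΣzᵢKᵢ = 1.793; Σzᵢ/Kᵢ = 1.600.
Both exceed 1, so a two-phase solution exists.
Material balance + equilibrium reduce to Σ zᵢ(Kᵢ−1)/(1+ψ(Kᵢ−1)) = 0.
Newton–Raphson from ψ = 0.34:
  ψ = 0.340: g = 0.2705, g' = -1.063 → ψ = 0.594
  ψ = 0.594: g = 0.0161, g' = -1.014 → ψ = 0.610
Converged at ψ = 0.610.

two-phase, V/F = 0.610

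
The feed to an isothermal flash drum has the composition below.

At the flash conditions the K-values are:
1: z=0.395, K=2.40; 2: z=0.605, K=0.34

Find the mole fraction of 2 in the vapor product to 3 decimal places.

Material balance + equilibrium reduce to Σ zᵢ(Kᵢ−1)/(1+ψ(Kᵢ−1)) = 0.
Check two-phase: ΣzᵢKᵢ = 1.154 > 1 and Σzᵢ/Kᵢ = 1.944 > 1, so g(0) = 0.154 > 0 and g(1) = -0.944 < 0.
Newton–Raphson from ψ = 0.5:
  ψ = 0.500: g = -0.2707, g' = -0.855 → ψ = 0.183
  ψ = 0.183: g = -0.0143, g' = -0.831 → ψ = 0.166
Converged at ψ = 0.166.
Compositions from xᵢ = zᵢ/(1+ψ(Kᵢ−1)), yᵢ = Kᵢxᵢ:
  1: x = 0.320, y = 0.769
  2: x = 0.680, y = 0.231

y_2 = 0.231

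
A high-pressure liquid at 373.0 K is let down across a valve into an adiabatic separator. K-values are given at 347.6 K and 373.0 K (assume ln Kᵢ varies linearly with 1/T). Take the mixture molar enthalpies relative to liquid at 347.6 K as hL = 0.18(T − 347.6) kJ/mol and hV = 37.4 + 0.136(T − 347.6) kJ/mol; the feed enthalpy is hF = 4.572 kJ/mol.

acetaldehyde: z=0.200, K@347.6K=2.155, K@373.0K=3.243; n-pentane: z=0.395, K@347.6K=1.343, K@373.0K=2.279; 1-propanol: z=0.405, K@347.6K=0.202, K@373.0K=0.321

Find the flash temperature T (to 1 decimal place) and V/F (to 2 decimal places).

Adiabatic flash: solve Rachford–Rice at each trial T, then check hF = ψ·hV(T) + (1−ψ)·hL(T).
  T = 347.6 K: K = (2.155, 1.343, 0.202), RR gives ψ = 0.077, H_out = 2.865 kJ/mol
  T = 373.0 K: K = (3.243, 2.279, 0.321), RR gives ψ = 0.614, H_out = 26.852 kJ/mol
  T = 360.3 K: K = (2.663, 1.766, 0.257), RR gives ψ = 0.404, H_out = 17.158 kJ/mol
  T = 354.0 K: K = (2.402, 1.545, 0.228), RR gives ψ = 0.265, H_out = 10.982 kJ/mol
  T = 350.8 K: K = (2.276, 1.442, 0.215), RR gives ψ = 0.178, H_out = 7.215 kJ/mol
  T = 349.2 K: K = (2.215, 1.392, 0.208), RR gives ψ = 0.129, H_out = 5.122 kJ/mol
Linear interpolation between T = 347.6 (H_out = 2.865) and T = 349.2 (H_out = 5.122) on hF = 4.572 gives T ≈ 348.8 K, at which ψ = 0.12.

T = 348.8 K, V/F = 0.12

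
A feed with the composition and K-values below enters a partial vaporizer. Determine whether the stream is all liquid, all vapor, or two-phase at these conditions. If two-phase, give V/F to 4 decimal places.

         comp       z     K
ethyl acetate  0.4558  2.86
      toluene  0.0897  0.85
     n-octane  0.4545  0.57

ΣzᵢKᵢ = 1.6389; Σzᵢ/Kᵢ = 1.0623.
Both exceed 1, so a two-phase solution exists.
Iterate (Newton) starting at ψ = 0.33:
  ψ = 0.3300: g = 0.28343, g' = -0.7218 → ψ = 0.7226
  ψ = 0.7226: g = 0.06303, g' = -0.4664 → ψ = 0.8578
  ψ = 0.8578: g = 0.00155, g' = -0.4477 → ψ = 0.8612
Converged at ψ = 0.8612.

two-phase, V/F = 0.8612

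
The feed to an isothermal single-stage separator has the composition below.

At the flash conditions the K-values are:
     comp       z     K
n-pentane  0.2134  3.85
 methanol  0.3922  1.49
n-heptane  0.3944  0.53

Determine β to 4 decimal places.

Rachford–Rice: g(β) = Σ zᵢ(Kᵢ−1)/(1+β(Kᵢ−1)) = 0.
g(0) = ΣzᵢKᵢ − 1 = 0.6150 and g(1) = 1 − Σzᵢ/Kᵢ = -0.0628, so a root lies in (0, 1).
Iterate (Newton) starting at β = 0.5:
  β = 0.5000: g = 0.16285, g' = -0.5044 → β = 0.8229
  β = 0.8229: g = 0.01650, g' = -0.4344 → β = 0.8608
  β = 0.8608: g = -0.00006, g' = -0.4377 → β = 0.8607
Converged at β = 0.8607.

β = 0.8607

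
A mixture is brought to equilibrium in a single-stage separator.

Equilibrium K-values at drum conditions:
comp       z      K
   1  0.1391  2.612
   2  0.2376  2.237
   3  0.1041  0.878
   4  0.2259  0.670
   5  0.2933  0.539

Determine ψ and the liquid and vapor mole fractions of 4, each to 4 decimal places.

ψ = 0.5709, x_4 = 0.2783, y_4 = 0.1865

Material balance + equilibrium reduce to Σ zᵢ(Kᵢ−1)/(1+ψ(Kᵢ−1)) = 0.
Check two-phase: ΣzᵢKᵢ = 1.2957 > 1 and Σzᵢ/Kᵢ = 1.1594 > 1, so g(0) = 0.2957 > 0 and g(1) = -0.1594 < 0.
Newton–Raphson from ψ = 0.5:
  ψ = 0.5000: g = 0.02724, g' = -0.3919 → ψ = 0.5695
  ψ = 0.5695: g = 0.00055, g' = -0.3771 → ψ = 0.5709
Converged at ψ = 0.5709.
Compositions from xᵢ = zᵢ/(1+ψ(Kᵢ−1)), yᵢ = Kᵢxᵢ:
  1: x = 0.0724, y = 0.1892
  2: x = 0.1393, y = 0.3115
  3: x = 0.1119, y = 0.0982
  4: x = 0.2783, y = 0.1865
  5: x = 0.3981, y = 0.2146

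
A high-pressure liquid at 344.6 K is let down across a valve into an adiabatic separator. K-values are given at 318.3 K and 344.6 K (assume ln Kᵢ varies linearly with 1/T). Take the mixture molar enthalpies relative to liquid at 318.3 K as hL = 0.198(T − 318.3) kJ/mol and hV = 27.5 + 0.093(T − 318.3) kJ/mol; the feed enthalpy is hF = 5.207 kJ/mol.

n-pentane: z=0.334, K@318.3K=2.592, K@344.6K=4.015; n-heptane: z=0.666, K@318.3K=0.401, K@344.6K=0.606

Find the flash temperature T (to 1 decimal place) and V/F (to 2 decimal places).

T = 320.3 K, V/F = 0.18

Adiabatic flash: solve Rachford–Rice at each trial T, then check hF = ψ·hV(T) + (1−ψ)·hL(T).
  T = 318.3 K: K = (2.592, 0.401), RR gives ψ = 0.139, H_out = 3.829 kJ/mol
  T = 344.6 K: K = (4.015, 0.606), RR gives ψ = 0.627, H_out = 20.714 kJ/mol
  T = 331.5 K: K = (3.257, 0.497), RR gives ψ = 0.369, H_out = 12.261 kJ/mol
  T = 324.9 K: K = (2.912, 0.448), RR gives ψ = 0.256, H_out = 8.178 kJ/mol
  T = 321.6 K: K = (2.749, 0.424), RR gives ψ = 0.199, H_out = 6.056 kJ/mol
  T = 320.0 K: K = (2.672, 0.413), RR gives ψ = 0.170, H_out = 4.993 kJ/mol
Linear interpolation between T = 320.0 (H_out = 4.993) and T = 321.6 (H_out = 6.056) on hF = 5.207 gives T ≈ 320.3 K, at which ψ = 0.18.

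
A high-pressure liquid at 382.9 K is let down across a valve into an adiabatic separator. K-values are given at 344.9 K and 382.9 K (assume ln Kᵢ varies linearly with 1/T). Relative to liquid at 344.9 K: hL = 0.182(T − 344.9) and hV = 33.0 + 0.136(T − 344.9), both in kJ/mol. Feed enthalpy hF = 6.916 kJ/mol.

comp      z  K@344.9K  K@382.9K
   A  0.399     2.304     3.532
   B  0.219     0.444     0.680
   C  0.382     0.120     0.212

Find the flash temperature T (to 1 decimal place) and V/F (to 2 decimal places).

Adiabatic flash: solve Rachford–Rice at each trial T, then check hF = ψ·hV(T) + (1−ψ)·hL(T).
  T = 344.9 K: K = (2.304, 0.444, 0.120), RR gives ψ = 0.062, H_out = 2.036 kJ/mol
  T = 382.9 K: K = (3.532, 0.680, 0.212), RR gives ψ = 0.385, H_out = 18.936 kJ/mol
  T = 363.9 K: K = (2.885, 0.556, 0.162), RR gives ψ = 0.247, H_out = 11.395 kJ/mol
  T = 354.4 K: K = (2.586, 0.498, 0.140), RR gives ψ = 0.164, H_out = 7.066 kJ/mol
  T = 349.6 K: K = (2.441, 0.470, 0.130), RR gives ψ = 0.115, H_out = 4.636 kJ/mol
  T = 352.0 K: K = (2.513, 0.484, 0.135), RR gives ψ = 0.140, H_out = 5.876 kJ/mol
Linear interpolation between T = 352.0 (H_out = 5.876) and T = 354.4 (H_out = 7.066) on hF = 6.916 gives T ≈ 354.1 K, at which ψ = 0.16.

T = 354.1 K, V/F = 0.16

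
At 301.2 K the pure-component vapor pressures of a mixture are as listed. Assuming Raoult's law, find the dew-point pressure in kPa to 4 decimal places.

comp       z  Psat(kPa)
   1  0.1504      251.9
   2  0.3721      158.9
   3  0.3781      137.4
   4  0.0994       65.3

At the dew point ψ → 1, so Σzᵢ/Kᵢ = 1 with Kᵢ = Pᵢˢᵃᵗ/P ⇒ 1/P = Σzᵢ/Pᵢˢᵃᵗ.
1/P = 0.1504/251.9 + 0.3721/158.9 + 0.3781/137.4 + 0.0994/65.3 = 0.0072128 ⇒ P = 138.6422 kPa

Pdew = 138.6422 kPa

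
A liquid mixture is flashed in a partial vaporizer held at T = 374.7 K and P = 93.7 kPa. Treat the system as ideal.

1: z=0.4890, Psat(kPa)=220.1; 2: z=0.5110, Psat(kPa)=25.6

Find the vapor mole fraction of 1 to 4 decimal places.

y_1 = 0.8224

Raoult's law: Kᵢ = Pᵢˢᵃᵗ/P = Pᵢˢᵃᵗ/93.7.
  K_1 = 220.1/93.7 = 2.348986, K_2 = 25.6/93.7 = 0.273212
Rachford–Rice: g(ψ) = Σ zᵢ(Kᵢ−1)/(1+ψ(Kᵢ−1)) = 0.
g(0) = ΣzᵢKᵢ − 1 = 0.2883 and g(1) = 1 − Σzᵢ/Kᵢ = -1.0785, so a root lies in (0, 1).
Binary case is linear: z₁(K₁−1)(1+ψ(K₂−1)) + z₂(K₂−1)(1+ψ(K₁−1)) = 0
⇒ ψ = [z₁(K₁−1)+z₂(K₂−1)] / [−(K₁−1)(K₂−1)] = 0.28827/0.98043 = 0.2940
Compositions from xᵢ = zᵢ/(1+ψ(Kᵢ−1)), yᵢ = Kᵢxᵢ:
  1: x = 0.3501, y = 0.8224
  2: x = 0.6499, y = 0.1776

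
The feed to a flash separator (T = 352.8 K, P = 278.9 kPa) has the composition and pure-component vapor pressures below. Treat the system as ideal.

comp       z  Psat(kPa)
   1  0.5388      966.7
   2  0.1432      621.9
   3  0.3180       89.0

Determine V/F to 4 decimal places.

Raoult's law: Kᵢ = Pᵢˢᵃᵗ/P = Pᵢˢᵃᵗ/278.9.
  K_1 = 966.7/278.9 = 3.466117, K_2 = 621.9/278.9 = 2.229831, K_3 = 89.0/278.9 = 0.319111
Material balance + equilibrium reduce to Σ zᵢ(Kᵢ−1)/(1+V/F(Kᵢ−1)) = 0.
Feasibility: ΣzᵢKᵢ = 2.2883, Σzᵢ/Kᵢ = 1.2162 — both > 1, two phases present.
Newton iteration, V/F⁰ = 0.38:
  V/F = 0.3800: g = 0.51386, g' = -1.2422 → V/F = 0.7937
  V/F = 0.7937: g = 0.06731, g' = -1.1281 → V/F = 0.8533
  V/F = 0.8533: g = -0.00286, g' = -1.2315 → V/F = 0.8510
Converged at V/F = 0.8510.

V/F = 0.8510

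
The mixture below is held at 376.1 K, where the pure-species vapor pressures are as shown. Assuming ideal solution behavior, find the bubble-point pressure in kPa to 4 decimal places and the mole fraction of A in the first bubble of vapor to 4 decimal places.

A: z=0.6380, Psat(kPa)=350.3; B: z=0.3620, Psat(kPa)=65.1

Pbub = 247.0576 kPa, y_A = 0.9046

At the bubble point ψ → 0, so ΣzᵢKᵢ = 1 with Kᵢ = Pᵢˢᵃᵗ/P ⇒ P = ΣzᵢPᵢˢᵃᵗ.
P = 0.6380·350.3 + 0.3620·65.1 = 247.0576 kPa
yᵢ = zᵢPᵢˢᵃᵗ/P ⇒ y_A = 0.6380·350.3/247.0576 = 0.9046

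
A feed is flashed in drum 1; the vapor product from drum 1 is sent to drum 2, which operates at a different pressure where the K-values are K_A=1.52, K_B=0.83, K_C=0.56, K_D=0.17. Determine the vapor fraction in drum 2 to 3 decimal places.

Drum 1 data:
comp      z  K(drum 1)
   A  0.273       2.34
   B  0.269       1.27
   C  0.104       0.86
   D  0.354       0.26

V/F (drum 2) = 0.235

Drum 1:
Let ψ₁ = V/F and solve Σ zᵢ(Kᵢ−1)/(1+ψ₁(Kᵢ−1)) = 0.
Feasibility: ΣzᵢKᵢ = 1.162, Σzᵢ/Kᵢ = 1.811 — both > 1, two phases present.
Newton–Raphson from ψ₁ = 0.5:
  ψ₁ = 0.500: g = -0.1484, g' = -0.682 → ψ₁ = 0.282
  ψ₁ = 0.282: g = -0.0134, g' = -0.587 → ψ₁ = 0.259
Converged at ψ₁ = 0.259.
Drum-1 compositions:
  A: x = 0.203, y = 0.474
  B: x = 0.251, y = 0.319
  C: x = 0.108, y = 0.093
  D: x = 0.438, y = 0.114
Drum-2 feed = drum-1 vapor: z₂ = (0.4740, 0.3193, 0.0928, 0.1139).
Drum 2:
Let ψ₂ = V/F and solve Σ zᵢ(Kᵢ−1)/(1+ψ₂(Kᵢ−1)) = 0.
Feasibility: ΣzᵢKᵢ = 1.057, Σzᵢ/Kᵢ = 1.532 — both > 1, two phases present.
Newton iteration, ψ₂⁰ = 0.45:
  ψ₂ = 0.450: g = -0.0609, g' = -0.323 → ψ₂ = 0.262
  ψ₂ = 0.262: g = -0.0067, g' = -0.260 → ψ₂ = 0.236
  ψ₂ = 0.236: g = -0.0001, g' = -0.255 → ψ₂ = 0.235
Converged at ψ₂ = 0.235.
  A: x = 0.422, y = 0.642
  B: x = 0.333, y = 0.276
  C: x = 0.104, y = 0.058
  D: x = 0.142, y = 0.024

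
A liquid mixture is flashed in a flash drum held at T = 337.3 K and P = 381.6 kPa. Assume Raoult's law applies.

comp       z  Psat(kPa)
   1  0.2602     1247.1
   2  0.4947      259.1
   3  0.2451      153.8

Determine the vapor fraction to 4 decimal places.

ψ = 0.2959

Raoult's law: Kᵢ = Pᵢˢᵃᵗ/P = Pᵢˢᵃᵗ/381.6.
  K_1 = 1247.1/381.6 = 3.268082, K_2 = 259.1/381.6 = 0.678983, K_3 = 153.8/381.6 = 0.403040
Material balance + equilibrium reduce to Σ zᵢ(Kᵢ−1)/(1+ψ(Kᵢ−1)) = 0.
g(0) = ΣzᵢKᵢ − 1 = 0.2850 and g(1) = 1 − Σzᵢ/Kᵢ = -0.4163, so a root lies in (0, 1).
Newton–Raphson from ψ = 0.63:
  ψ = 0.6300: g = -0.19060, g' = -0.5314 → ψ = 0.2713
  ψ = 0.2713: g = 0.01680, g' = -0.6985 → ψ = 0.2953
  ψ = 0.2953: g = 0.00034, g' = -0.6710 → ψ = 0.2959
Converged at ψ = 0.2959.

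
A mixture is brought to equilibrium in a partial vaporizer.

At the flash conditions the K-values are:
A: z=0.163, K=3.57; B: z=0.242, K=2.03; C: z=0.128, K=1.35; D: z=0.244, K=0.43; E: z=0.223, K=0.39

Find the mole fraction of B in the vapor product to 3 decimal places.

y_B = 0.326

Let ψ = V/F and solve Σ zᵢ(Kᵢ−1)/(1+ψ(Kᵢ−1)) = 0.
g(0) = ΣzᵢKᵢ − 1 = 0.438 and g(1) = 1 − Σzᵢ/Kᵢ = -0.399, so a root lies in (0, 1).
Newton–Raphson from ψ = 0.66:
  ψ = 0.660: g = -0.1105, g' = -0.686 → ψ = 0.499
  ψ = 0.499: g = -0.0035, g' = -0.656 → ψ = 0.494
Converged at ψ = 0.494.
Compositions from xᵢ = zᵢ/(1+ψ(Kᵢ−1)), yᵢ = Kᵢxᵢ:
  A: x = 0.072, y = 0.257
  B: x = 0.160, y = 0.326
  C: x = 0.109, y = 0.147
  D: x = 0.340, y = 0.146
  E: x = 0.319, y = 0.124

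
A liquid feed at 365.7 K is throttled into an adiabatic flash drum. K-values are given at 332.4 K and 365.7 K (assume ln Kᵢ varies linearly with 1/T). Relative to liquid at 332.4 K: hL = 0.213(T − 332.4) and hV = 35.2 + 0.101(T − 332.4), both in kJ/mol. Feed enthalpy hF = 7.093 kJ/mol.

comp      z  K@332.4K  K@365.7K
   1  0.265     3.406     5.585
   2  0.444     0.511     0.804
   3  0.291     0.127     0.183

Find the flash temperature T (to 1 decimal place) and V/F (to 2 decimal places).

Adiabatic flash: solve Rachford–Rice at each trial T, then check hF = ψ·hV(T) + (1−ψ)·hL(T).
  T = 332.4 K: K = (3.406, 0.511, 0.127), RR gives ψ = 0.105, H_out = 3.708 kJ/mol
  T = 365.7 K: K = (5.585, 0.804, 0.183), RR gives ψ = 0.384, H_out = 19.166 kJ/mol
  T = 349.0 K: K = (4.410, 0.647, 0.154), RR gives ψ = 0.253, H_out = 11.969 kJ/mol
  T = 340.7 K: K = (3.888, 0.577, 0.140), RR gives ψ = 0.183, H_out = 8.041 kJ/mol
  T = 336.5 K: K = (3.639, 0.543, 0.133), RR gives ψ = 0.145, H_out = 5.911 kJ/mol
  T = 338.6 K: K = (3.762, 0.560, 0.137), RR gives ψ = 0.164, H_out = 6.990 kJ/mol
Linear interpolation between T = 338.6 (H_out = 6.990) and T = 340.7 (H_out = 8.041) on hF = 7.093 gives T ≈ 338.8 K, at which ψ = 0.17.

T = 338.8 K, V/F = 0.17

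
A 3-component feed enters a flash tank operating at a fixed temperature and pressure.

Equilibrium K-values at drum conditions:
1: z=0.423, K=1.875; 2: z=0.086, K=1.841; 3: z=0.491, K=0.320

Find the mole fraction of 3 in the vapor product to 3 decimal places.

y_3 = 0.180

Rachford–Rice: g(V/F) = Σ zᵢ(Kᵢ−1)/(1+V/F(Kᵢ−1)) = 0.
Feasibility: ΣzᵢKᵢ = 1.109, Σzᵢ/Kᵢ = 1.807 — both > 1, two phases present.
Newton iteration, V/F⁰ = 0.39:
  V/F = 0.390: g = -0.1240, g' = -0.635 → V/F = 0.195
  V/F = 0.195: g = -0.0065, g' = -0.583 → V/F = 0.184
Converged at V/F = 0.184.
Compositions from xᵢ = zᵢ/(1+V/F(Kᵢ−1)), yᵢ = Kᵢxᵢ:
  1: x = 0.364, y = 0.683
  2: x = 0.074, y = 0.137
  3: x = 0.561, y = 0.180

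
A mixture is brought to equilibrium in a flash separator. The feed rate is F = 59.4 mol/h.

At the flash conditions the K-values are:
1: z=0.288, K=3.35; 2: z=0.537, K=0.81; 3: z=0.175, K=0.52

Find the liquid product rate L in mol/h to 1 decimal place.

L = 15.8 mol/h

Material balance + equilibrium reduce to Σ zᵢ(Kᵢ−1)/(1+V/F(Kᵢ−1)) = 0.
Check two-phase: ΣzᵢKᵢ = 1.491 > 1 and Σzᵢ/Kᵢ = 1.085 > 1, so g(0) = 0.491 > 0 and g(1) = -0.085 < 0.
Newton iteration, V/F⁰ = 0.47:
  V/F = 0.470: g = 0.1011, g' = -0.450 → V/F = 0.695
  V/F = 0.695: g = 0.0135, g' = -0.346 → V/F = 0.734
Converged at V/F = 0.734.
Then V = V/F·F = 0.7343·59.4 = 43.6 mol/h and L = F − V = 15.8 mol/h.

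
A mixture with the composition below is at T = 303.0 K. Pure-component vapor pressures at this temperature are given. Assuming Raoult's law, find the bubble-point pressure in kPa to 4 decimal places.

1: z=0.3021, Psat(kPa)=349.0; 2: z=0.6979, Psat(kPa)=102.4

At the bubble point ψ → 0, so ΣzᵢKᵢ = 1 with Kᵢ = Pᵢˢᵃᵗ/P ⇒ P = ΣzᵢPᵢˢᵃᵗ.
P = 0.3021·349.0 + 0.6979·102.4 = 176.8979 kPa

Pbub = 176.8979 kPa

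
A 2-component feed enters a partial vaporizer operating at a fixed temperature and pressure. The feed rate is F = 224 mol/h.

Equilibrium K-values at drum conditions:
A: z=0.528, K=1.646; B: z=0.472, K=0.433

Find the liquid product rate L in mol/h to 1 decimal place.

L = 179.1 mol/h

Rachford–Rice: g(V/F) = Σ zᵢ(Kᵢ−1)/(1+V/F(Kᵢ−1)) = 0.
Check two-phase: ΣzᵢKᵢ = 1.073 > 1 and Σzᵢ/Kᵢ = 1.411 > 1, so g(0) = 0.073 > 0 and g(1) = -0.411 < 0.
Binary case is linear: z₁(K₁−1)(1+V/F(K₂−1)) + z₂(K₂−1)(1+V/F(K₁−1)) = 0
⇒ V/F = [z₁(K₁−1)+z₂(K₂−1)] / [−(K₁−1)(K₂−1)] = 0.0735/0.3663 = 0.201
Then V = V/F·F = 0.2006·224 = 44.9 mol/h and L = F − V = 179.1 mol/h.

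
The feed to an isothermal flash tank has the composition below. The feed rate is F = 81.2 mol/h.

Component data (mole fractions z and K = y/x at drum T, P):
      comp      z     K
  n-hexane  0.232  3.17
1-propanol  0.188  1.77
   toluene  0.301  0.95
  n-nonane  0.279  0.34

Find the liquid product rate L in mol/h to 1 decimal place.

Newton–Raphson from V/F = 0.4:
  V/F = 0.400: g = 0.1146, g' = -0.603 → V/F = 0.590
  V/F = 0.590: g = 0.0032, g' = -0.590 → V/F = 0.595
Converged at V/F = 0.595.
Then V = V/F·F = 0.5955·81.2 = 48.4 mol/h and L = F − V = 32.8 mol/h.

L = 32.8 mol/h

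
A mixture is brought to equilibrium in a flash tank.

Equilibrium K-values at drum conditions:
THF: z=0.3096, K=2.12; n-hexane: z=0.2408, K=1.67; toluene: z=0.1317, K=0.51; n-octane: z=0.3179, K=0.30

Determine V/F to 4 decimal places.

Rachford–Rice: g(V/F) = Σ zᵢ(Kᵢ−1)/(1+V/F(Kᵢ−1)) = 0.
g(0) = ΣzᵢKᵢ − 1 = 0.2210 and g(1) = 1 − Σzᵢ/Kᵢ = -0.6081, so a root lies in (0, 1).
Iterate (Newton) starting at V/F = 0.5:
  V/F = 0.5000: g = -0.08470, g' = -0.6444 → V/F = 0.3686
  V/F = 0.3686: g = -0.00383, g' = -0.5941 → V/F = 0.3621
Converged at V/F = 0.3621.

V/F = 0.3621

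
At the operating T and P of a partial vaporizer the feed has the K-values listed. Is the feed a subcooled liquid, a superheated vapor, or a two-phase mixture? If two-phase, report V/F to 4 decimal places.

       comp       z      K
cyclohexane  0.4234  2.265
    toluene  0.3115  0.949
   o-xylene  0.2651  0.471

ΣzᵢKᵢ = 1.3795; Σzᵢ/Kᵢ = 1.0780.
Both exceed 1, so a two-phase solution exists.
Newton iteration, ψ⁰ = 0.5:
  ψ = 0.5000: g = 0.12111, g' = -0.3922 → ψ = 0.8088
  ψ = 0.8088: g = 0.00306, g' = -0.3930 → ψ = 0.8166
Converged at ψ = 0.8166.

two-phase, V/F = 0.8166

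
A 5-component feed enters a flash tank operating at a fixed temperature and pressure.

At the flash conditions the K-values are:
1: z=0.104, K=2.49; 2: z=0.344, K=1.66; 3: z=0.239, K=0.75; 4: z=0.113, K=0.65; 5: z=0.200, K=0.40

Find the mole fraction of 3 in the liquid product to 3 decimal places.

x_3 = 0.267

Rachford–Rice: g(β) = Σ zᵢ(Kᵢ−1)/(1+β(Kᵢ−1)) = 0.
Feasibility: ΣzᵢKᵢ = 1.163, Σzᵢ/Kᵢ = 1.242 — both > 1, two phases present.
Iterate (Newton) starting at β = 0.5:
  β = 0.500: g = -0.0281, g' = -0.347 → β = 0.419
Converged at β = 0.419.
Compositions from xᵢ = zᵢ/(1+β(Kᵢ−1)), yᵢ = Kᵢxᵢ:
  1: x = 0.064, y = 0.159
  2: x = 0.270, y = 0.447
  3: x = 0.267, y = 0.200
  4: x = 0.132, y = 0.086
  5: x = 0.267, y = 0.107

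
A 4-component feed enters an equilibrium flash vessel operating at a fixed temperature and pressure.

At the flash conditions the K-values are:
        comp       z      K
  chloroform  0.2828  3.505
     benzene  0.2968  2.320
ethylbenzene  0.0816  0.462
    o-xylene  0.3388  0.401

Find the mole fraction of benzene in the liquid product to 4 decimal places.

Material balance + equilibrium reduce to Σ zᵢ(Kᵢ−1)/(1+ψ(Kᵢ−1)) = 0.
Check two-phase: ΣzᵢKᵢ = 1.8533 > 1 and Σzᵢ/Kᵢ = 1.2301 > 1, so g(0) = 0.8533 > 0 and g(1) = -0.2301 < 0.
Iterate (Newton) starting at ψ = 0.5:
  ψ = 0.5000: g = 0.20075, g' = -0.8294 → ψ = 0.7421
  ψ = 0.7421: g = 0.00732, g' = -0.8085 → ψ = 0.7511
Converged at ψ = 0.7511.
Compositions from xᵢ = zᵢ/(1+ψ(Kᵢ−1)), yᵢ = Kᵢxᵢ:
  chloroform: x = 0.0981, y = 0.3440
  benzene: x = 0.1490, y = 0.3458
  ethylbenzene: x = 0.1369, y = 0.0633
  o-xylene: x = 0.6159, y = 0.2470

x_benzene = 0.1490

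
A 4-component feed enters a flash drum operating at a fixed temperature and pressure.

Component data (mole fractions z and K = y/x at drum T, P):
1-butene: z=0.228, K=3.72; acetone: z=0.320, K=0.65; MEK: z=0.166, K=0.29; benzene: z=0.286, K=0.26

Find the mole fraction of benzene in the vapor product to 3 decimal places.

Iterate (Newton) starting at V/F = 0.64:
  V/F = 0.640: g = -0.5361, g' = -1.136 → V/F = 0.168
  V/F = 0.168: g = -0.0689, g' = -1.151 → V/F = 0.108
  V/F = 0.108: g = 0.0050, g' = -1.333 → V/F = 0.112
Converged at V/F = 0.112.
Compositions from xᵢ = zᵢ/(1+V/F(Kᵢ−1)), yᵢ = Kᵢxᵢ:
  1-butene: x = 0.175, y = 0.650
  acetone: x = 0.333, y = 0.216
  MEK: x = 0.180, y = 0.052
  benzene: x = 0.312, y = 0.081

y_benzene = 0.081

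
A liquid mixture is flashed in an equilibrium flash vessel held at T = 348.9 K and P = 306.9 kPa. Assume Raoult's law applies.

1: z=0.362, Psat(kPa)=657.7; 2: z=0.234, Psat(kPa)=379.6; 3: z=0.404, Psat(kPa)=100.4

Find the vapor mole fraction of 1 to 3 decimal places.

Raoult's law: Kᵢ = Pᵢˢᵃᵗ/P = Pᵢˢᵃᵗ/306.9.
  K_1 = 657.7/306.9 = 2.14304, K_2 = 379.6/306.9 = 1.23688, K_3 = 100.4/306.9 = 0.32714
Iterate (Newton) starting at V/F = 0.5:
  V/F = 0.500: g = -0.0968, g' = -0.617 → V/F = 0.343
  V/F = 0.343: g = -0.0050, g' = -0.564 → V/F = 0.334
Converged at V/F = 0.334.
Compositions from xᵢ = zᵢ/(1+V/F(Kᵢ−1)), yᵢ = Kᵢxᵢ:
  1: x = 0.262, y = 0.561
  2: x = 0.217, y = 0.268
  3: x = 0.521, y = 0.171

y_1 = 0.561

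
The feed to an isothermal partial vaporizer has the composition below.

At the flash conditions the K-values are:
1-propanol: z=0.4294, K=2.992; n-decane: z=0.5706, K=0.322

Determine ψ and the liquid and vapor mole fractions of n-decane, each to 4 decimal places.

ψ = 0.3469, x_n-decane = 0.7461, y_n-decane = 0.2402

Material balance + equilibrium reduce to Σ zᵢ(Kᵢ−1)/(1+ψ(Kᵢ−1)) = 0.
Feasibility: ΣzᵢKᵢ = 1.4685, Σzᵢ/Kᵢ = 1.9156 — both > 1, two phases present.
Binary case is linear: z₁(K₁−1)(1+ψ(K₂−1)) + z₂(K₂−1)(1+ψ(K₁−1)) = 0
⇒ ψ = [z₁(K₁−1)+z₂(K₂−1)] / [−(K₁−1)(K₂−1)] = 0.46850/1.35058 = 0.3469
Compositions from xᵢ = zᵢ/(1+ψ(Kᵢ−1)), yᵢ = Kᵢxᵢ:
  1-propanol: x = 0.2539, y = 0.7598
  n-decane: x = 0.7461, y = 0.2402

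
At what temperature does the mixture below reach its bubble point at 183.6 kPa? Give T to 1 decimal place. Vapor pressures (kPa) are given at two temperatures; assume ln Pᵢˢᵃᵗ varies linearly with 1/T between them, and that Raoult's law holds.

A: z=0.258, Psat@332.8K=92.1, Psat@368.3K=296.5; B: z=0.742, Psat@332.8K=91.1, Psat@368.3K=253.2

T = 355.3 K

Bubble-point temperature: ΣzᵢPᵢˢᵃᵗ(T) = P. Interpolate ln Pᵢˢᵃᵗ = aᵢ + bᵢ/T.
  T = 332.8 K: ΣzᵢPᵢˢᵃᵗ = 91.36 kPa
  T = 368.3 K: ΣzᵢPᵢˢᵃᵗ = 264.37 kPa
  T = 350.6 K: ΣzᵢPᵢˢᵃᵗ = 159.80 kPa
  T = 359.5 K: ΣzᵢPᵢˢᵃᵗ = 207.09 kPa
  T = 355.1 K: ΣzᵢPᵢˢᵃᵗ = 182.47 kPa
  T = 357.3 K: ΣzᵢPᵢˢᵃᵗ = 194.46 kPa
Interpolating between 355.1 K and 357.3 K gives T ≈ 355.3 K.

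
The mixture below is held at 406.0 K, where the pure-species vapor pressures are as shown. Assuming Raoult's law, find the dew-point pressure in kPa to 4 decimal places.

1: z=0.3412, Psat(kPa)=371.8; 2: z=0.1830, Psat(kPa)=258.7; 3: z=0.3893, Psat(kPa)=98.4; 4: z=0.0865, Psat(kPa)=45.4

Pdew = 133.5708 kPa

At the dew point ψ → 1, so Σzᵢ/Kᵢ = 1 with Kᵢ = Pᵢˢᵃᵗ/P ⇒ 1/P = Σzᵢ/Pᵢˢᵃᵗ.
1/P = 0.3412/371.8 + 0.1830/258.7 + 0.3893/98.4 + 0.0865/45.4 = 0.0074867 ⇒ P = 133.5708 kPa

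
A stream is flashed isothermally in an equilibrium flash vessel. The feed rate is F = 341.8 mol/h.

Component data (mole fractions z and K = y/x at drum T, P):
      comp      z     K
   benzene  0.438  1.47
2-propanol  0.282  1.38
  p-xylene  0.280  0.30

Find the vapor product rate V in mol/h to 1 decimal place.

Material balance + equilibrium reduce to Σ zᵢ(Kᵢ−1)/(1+ψ(Kᵢ−1)) = 0.
Feasibility: ΣzᵢKᵢ = 1.117, Σzᵢ/Kᵢ = 1.436 — both > 1, two phases present.
Iterate (Newton) starting at ψ = 0.5:
  ψ = 0.500: g = -0.0448, g' = -0.417 → ψ = 0.393
  ψ = 0.393: g = -0.0032, g' = -0.361 → ψ = 0.384
Converged at ψ = 0.384.
Then V = ψ·F = 0.3836·341.8 = 131.1 mol/h and L = F − V = 210.7 mol/h.

V = 131.1 mol/h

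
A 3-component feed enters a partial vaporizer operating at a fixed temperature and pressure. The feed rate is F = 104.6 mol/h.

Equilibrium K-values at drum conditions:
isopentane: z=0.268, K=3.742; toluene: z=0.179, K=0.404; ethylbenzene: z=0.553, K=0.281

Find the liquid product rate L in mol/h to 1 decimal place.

Rachford–Rice: g(ψ) = Σ zᵢ(Kᵢ−1)/(1+ψ(Kᵢ−1)) = 0.
Check two-phase: ΣzᵢKᵢ = 1.231 > 1 and Σzᵢ/Kᵢ = 2.483 > 1, so g(0) = 0.231 > 0 and g(1) = -1.483 < 0.
Iterate (Newton) starting at ψ = 0.68:
  ψ = 0.680: g = -0.7008, g' = -1.520 → ψ = 0.219
  ψ = 0.219: g = -0.1353, g' = -1.274 → ψ = 0.113
  ψ = 0.113: g = 0.0144, g' = -1.588 → ψ = 0.122
Converged at ψ = 0.122.
Then V = ψ·F = 0.1218·104.6 = 12.7 mol/h and L = F − V = 91.9 mol/h.

L = 91.9 mol/h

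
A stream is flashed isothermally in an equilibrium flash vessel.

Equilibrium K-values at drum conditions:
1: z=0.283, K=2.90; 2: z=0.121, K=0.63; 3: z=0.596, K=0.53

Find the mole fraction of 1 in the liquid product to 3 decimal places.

Material balance + equilibrium reduce to Σ zᵢ(Kᵢ−1)/(1+ψ(Kᵢ−1)) = 0.
Feasibility: ΣzᵢKᵢ = 1.213, Σzᵢ/Kᵢ = 1.414 — both > 1, two phases present.
Iterate (Newton) starting at ψ = 0.47:
  ψ = 0.470: g = -0.1297, g' = -0.526 → ψ = 0.224
  ψ = 0.224: g = 0.0156, g' = -0.687 → ψ = 0.246
  ψ = 0.246: g = 0.0003, g' = -0.663 → ψ = 0.247
Converged at ψ = 0.247.
Compositions from xᵢ = zᵢ/(1+ψ(Kᵢ−1)), yᵢ = Kᵢxᵢ:
  1: x = 0.193, y = 0.559
  2: x = 0.133, y = 0.084
  3: x = 0.674, y = 0.357

x_1 = 0.193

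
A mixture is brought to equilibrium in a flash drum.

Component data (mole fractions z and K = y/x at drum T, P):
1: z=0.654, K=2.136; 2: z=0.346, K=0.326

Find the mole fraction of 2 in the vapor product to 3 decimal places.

Rachford–Rice: g(ψ) = Σ zᵢ(Kᵢ−1)/(1+ψ(Kᵢ−1)) = 0.
Feasibility: ΣzᵢKᵢ = 1.510, Σzᵢ/Kᵢ = 1.368 — both > 1, two phases present.
Iterate (Newton) starting at ψ = 0.47:
  ψ = 0.470: g = 0.1430, g' = -0.695 → ψ = 0.676
  ψ = 0.676: g = -0.0079, g' = -0.800 → ψ = 0.666
Converged at ψ = 0.666.
Compositions from xᵢ = zᵢ/(1+ψ(Kᵢ−1)), yᵢ = Kᵢxᵢ:
  1: x = 0.372, y = 0.795
  2: x = 0.628, y = 0.205

y_2 = 0.205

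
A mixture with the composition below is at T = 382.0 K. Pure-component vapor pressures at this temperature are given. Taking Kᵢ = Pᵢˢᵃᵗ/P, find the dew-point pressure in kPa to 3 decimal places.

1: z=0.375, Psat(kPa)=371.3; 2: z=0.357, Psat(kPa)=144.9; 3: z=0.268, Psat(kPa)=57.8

Pdew = 123.298 kPa

At the dew point ψ → 1, so Σzᵢ/Kᵢ = 1 with Kᵢ = Pᵢˢᵃᵗ/P ⇒ 1/P = Σzᵢ/Pᵢˢᵃᵗ.
1/P = 0.375/371.3 + 0.357/144.9 + 0.268/57.8 = 0.008110 ⇒ P = 123.298 kPa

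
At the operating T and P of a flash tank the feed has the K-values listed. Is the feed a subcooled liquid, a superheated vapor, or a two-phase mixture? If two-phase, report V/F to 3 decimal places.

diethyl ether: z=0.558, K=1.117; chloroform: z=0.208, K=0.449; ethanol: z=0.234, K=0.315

subcooled liquid

ΣzᵢKᵢ = 0.790; Σzᵢ/Kᵢ = 1.706.
Since ΣzᵢKᵢ < 1 the mixture is below its bubble point — single liquid phase.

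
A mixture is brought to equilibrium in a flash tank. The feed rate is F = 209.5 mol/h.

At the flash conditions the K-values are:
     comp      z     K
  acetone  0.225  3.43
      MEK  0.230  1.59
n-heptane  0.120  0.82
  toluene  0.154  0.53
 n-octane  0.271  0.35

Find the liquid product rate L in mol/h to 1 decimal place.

Newton iteration, ψ⁰ = 0.5:
  ψ = 0.500: g = -0.0277, g' = -0.633 → ψ = 0.456
Converged at ψ = 0.456.
Then V = ψ·F = 0.4564·209.5 = 95.6 mol/h and L = F − V = 113.9 mol/h.

L = 113.9 mol/h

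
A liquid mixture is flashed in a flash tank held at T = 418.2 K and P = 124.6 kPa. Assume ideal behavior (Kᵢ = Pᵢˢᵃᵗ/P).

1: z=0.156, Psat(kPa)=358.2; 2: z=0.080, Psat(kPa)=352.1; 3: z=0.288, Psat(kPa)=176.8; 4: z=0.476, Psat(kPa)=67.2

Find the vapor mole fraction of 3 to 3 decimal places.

Raoult's law: Kᵢ = Pᵢˢᵃᵗ/P = Pᵢˢᵃᵗ/124.6.
  K_1 = 358.2/124.6 = 2.87480, K_2 = 352.1/124.6 = 2.82584, K_3 = 176.8/124.6 = 1.41894, K_4 = 67.2/124.6 = 0.53933
Material balance + equilibrium reduce to Σ zᵢ(Kᵢ−1)/(1+V/F(Kᵢ−1)) = 0.
Check two-phase: ΣzᵢKᵢ = 1.340 > 1 and Σzᵢ/Kᵢ = 1.168 > 1, so g(0) = 0.340 > 0 and g(1) = -0.168 < 0.
Newton–Raphson from V/F = 0.5:
  V/F = 0.500: g = 0.0422, g' = -0.424 → V/F = 0.599
  V/F = 0.599: g = 0.0009, g' = -0.407 → V/F = 0.602
Converged at V/F = 0.602.
Compositions from xᵢ = zᵢ/(1+V/F(Kᵢ−1)), yᵢ = Kᵢxᵢ:
  1: x = 0.073, y = 0.211
  2: x = 0.038, y = 0.108
  3: x = 0.230, y = 0.326
  4: x = 0.659, y = 0.355

y_3 = 0.326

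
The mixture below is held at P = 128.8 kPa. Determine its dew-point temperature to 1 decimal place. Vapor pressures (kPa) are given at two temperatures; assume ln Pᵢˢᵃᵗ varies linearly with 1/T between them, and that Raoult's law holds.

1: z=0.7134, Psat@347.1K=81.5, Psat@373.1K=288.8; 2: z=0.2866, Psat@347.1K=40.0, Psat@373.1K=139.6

T = 361.5 K

Dew-point temperature: Σzᵢ·P/Pᵢˢᵃᵗ(T) = 1. Interpolate ln Pᵢˢᵃᵗ = aᵢ + bᵢ/T.
  T = 347.1 K: ΣzᵢP/Pᵢˢᵃᵗ = 2.0503
  T = 373.1 K: ΣzᵢP/Pᵢˢᵃᵗ = 0.5826
  T = 360.1 K: ΣzᵢP/Pᵢˢᵃᵗ = 1.0684
  T = 366.6 K: ΣzᵢP/Pᵢˢᵃᵗ = 0.7847
  T = 363.4 K: ΣzᵢP/Pᵢˢᵃᵗ = 0.9122
  T = 361.8 K: ΣzᵢP/Pᵢˢᵃᵗ = 0.9845
Interpolating between 360.1 K and 361.8 K gives T ≈ 361.5 K.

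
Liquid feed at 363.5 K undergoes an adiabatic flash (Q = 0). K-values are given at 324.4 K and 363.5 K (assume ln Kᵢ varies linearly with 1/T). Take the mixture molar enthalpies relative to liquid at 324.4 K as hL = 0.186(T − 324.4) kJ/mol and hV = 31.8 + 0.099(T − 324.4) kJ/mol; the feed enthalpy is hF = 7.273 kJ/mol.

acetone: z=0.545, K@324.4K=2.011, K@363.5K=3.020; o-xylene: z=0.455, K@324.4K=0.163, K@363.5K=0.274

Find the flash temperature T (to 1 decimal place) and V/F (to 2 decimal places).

Adiabatic flash: solve Rachford–Rice at each trial T, then check hF = ψ·hV(T) + (1−ψ)·hL(T).
  T = 324.4 K: K = (2.011, 0.163), RR gives ψ = 0.201, H_out = 6.395 kJ/mol
  T = 363.5 K: K = (3.020, 0.274), RR gives ψ = 0.525, H_out = 22.194 kJ/mol
  T = 343.9 K: K = (2.492, 0.214), RR gives ψ = 0.389, H_out = 15.327 kJ/mol
  T = 334.1 K: K = (2.244, 0.188), RR gives ψ = 0.305, H_out = 11.250 kJ/mol
  T = 329.2 K: K = (2.125, 0.175), RR gives ψ = 0.256, H_out = 8.928 kJ/mol
  T = 326.8 K: K = (2.068, 0.169), RR gives ψ = 0.230, H_out = 7.698 kJ/mol
Linear interpolation between T = 324.4 (H_out = 6.395) and T = 326.8 (H_out = 7.698) on hF = 7.273 gives T ≈ 326.0 K, at which ψ = 0.22.

T = 326.0 K, V/F = 0.22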